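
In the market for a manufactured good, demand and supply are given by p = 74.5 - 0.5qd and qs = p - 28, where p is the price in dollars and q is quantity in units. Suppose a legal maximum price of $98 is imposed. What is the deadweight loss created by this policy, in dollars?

0

Rearranging demand gives qd = 149 - 2p. In a free market, 149 - 2p = p - 28 gives the equilibrium p* = 59, q* = 31.
Since 98 is above p* = 59, the ceiling does not bind and the free-market outcome prevails.
Since the control does not bind, no trades are prevented and deadweight loss is zero.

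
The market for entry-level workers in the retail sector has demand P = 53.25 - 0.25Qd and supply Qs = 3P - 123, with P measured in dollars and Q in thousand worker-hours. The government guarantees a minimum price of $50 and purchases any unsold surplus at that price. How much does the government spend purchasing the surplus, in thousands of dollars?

700

Rearranging demand gives Qd = 213 - 4P. In a free market, 213 - 4P = 3P - 123 gives the equilibrium P* = 48, Q* = 21.
Since 50 > 48, the floor is binding.
At P = 50: Qd = 213 - 4·50 = 13 and Qs = 3·50 - 123 = 27.
Surplus = Qs - Qd = 14.
Government expenditure = surplus × support price = 14 × 50 = 700.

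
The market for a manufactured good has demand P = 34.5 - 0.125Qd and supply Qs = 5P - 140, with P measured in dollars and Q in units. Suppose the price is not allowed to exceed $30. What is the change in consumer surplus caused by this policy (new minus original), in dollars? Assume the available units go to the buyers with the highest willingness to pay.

Rearranging demand gives Qd = 276 - 8P. Setting quantity demanded equal to quantity supplied, 276 - 8P = 5P - 140, gives P* = 32 and Q* = 20.
Since 30 < 32, the ceiling is binding.
At P = 30: Qd = 276 - 8·30 = 36 and Qs = 5·30 - 140 = 10.
Consumer surplus without the control is ½ · (34.5 - 32) · 20 = 25.
With the ceiling, 10 units are sold at 30 (assume they go to the highest-value buyers). The demand price at Q = 10 is 33.25, so CS = ½ · [(34.5 - 30) + (33.25 - 30)] · 10 = 38.75.
Change in consumer surplus = 38.75 - 25 = 13.75.

13.75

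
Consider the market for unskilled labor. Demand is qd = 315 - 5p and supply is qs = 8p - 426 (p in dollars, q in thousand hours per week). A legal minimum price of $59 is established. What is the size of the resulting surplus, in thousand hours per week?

Setting quantity demanded equal to quantity supplied, 315 - 5p = 8p - 426, gives p* = 57 and q* = 30.
Because the floor (59) lies above the market-clearing price, it is binding.
At p = 59: qd = 315 - 5·59 = 20 and qs = 8·59 - 426 = 46.
Surplus = qs - qd = 46 - 20 = 26.

26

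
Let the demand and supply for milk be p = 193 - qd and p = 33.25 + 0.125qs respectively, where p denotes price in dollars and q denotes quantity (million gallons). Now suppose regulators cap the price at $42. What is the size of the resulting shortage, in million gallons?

Rearranging demand gives qd = 193 - p; rearranging supply gives qs = 8p - 266. Setting quantity demanded equal to quantity supplied, 193 - p = 8p - 266, gives p* = 51 and q* = 142.
Because the ceiling (42) lies below the market-clearing price, it is binding.
At p = 42: qd = 193 - 42 = 151 and qs = 8·42 - 266 = 70.
Shortage = qd - qs = 151 - 70 = 81.

81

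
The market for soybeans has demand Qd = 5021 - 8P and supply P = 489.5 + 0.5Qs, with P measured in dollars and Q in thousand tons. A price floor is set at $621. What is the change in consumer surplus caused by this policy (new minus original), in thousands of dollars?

Rearranging supply gives Qs = 2P - 979. Equilibrium: 5021 - 8P = 2P - 979, so 6000 = 10P and P* = 600, Q* = 221.
Since 621 > 600, the floor is binding.
At P = 621: Qd = 5021 - 8·621 = 53 and Qs = 2·621 - 979 = 263.
Consumer surplus without the control is ½ · (627.625 - 600) · 221 = 3052.5625.
With the floor, consumers buy 53 units at 621, so CS = ½ · (627.625 - 621) · 53 = 175.5625.
Change in consumer surplus = 175.5625 - 3052.5625 = -2877.

-2877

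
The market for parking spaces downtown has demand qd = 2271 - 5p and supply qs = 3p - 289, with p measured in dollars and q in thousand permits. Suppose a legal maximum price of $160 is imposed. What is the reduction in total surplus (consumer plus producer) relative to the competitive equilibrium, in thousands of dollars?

61440

Equilibrium: 2271 - 5p = 3p - 289, so 2560 = 8p and p* = 320, q* = 671.
Because the ceiling (160) lies below the market-clearing price, it is binding.
At p = 160: qd = 2271 - 5·160 = 1471 and qs = 3·160 - 289 = 191.
Quantity traded falls to 191. At q = 191 the demand price is (2271 - 191)/5 = 416 and the supply price is (289 + 191)/3 = 160.
Deadweight loss = ½ · (416 - 160) · (671 - 191) = ½ · 256 · 480 = 61440.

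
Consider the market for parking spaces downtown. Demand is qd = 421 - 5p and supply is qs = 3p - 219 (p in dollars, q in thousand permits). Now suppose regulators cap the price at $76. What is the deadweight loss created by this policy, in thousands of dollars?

In a free market, 421 - 5p = 3p - 219 gives the equilibrium p* = 80, q* = 21.
The ceiling of 76 is below the equilibrium price 80, so it binds.
At p = 76: qd = 421 - 5·76 = 41 and qs = 3·76 - 219 = 9.
Quantity traded falls to 9. At q = 9 the demand price is (421 - 9)/5 = 82.4 and the supply price is (219 + 9)/3 = 76.
Deadweight loss = ½ · (82.4 - 76) · (21 - 9) = ½ · 6.4 · 12 = 38.4.

38.4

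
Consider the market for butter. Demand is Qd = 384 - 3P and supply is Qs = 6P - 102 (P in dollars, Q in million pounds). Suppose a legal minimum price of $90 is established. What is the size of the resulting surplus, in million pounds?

324

In a free market, 384 - 3P = 6P - 102 gives the equilibrium P* = 54, Q* = 222.
Because the floor (90) lies above the market-clearing price, it is binding.
At P = 90: Qd = 384 - 3·90 = 114 and Qs = 6·90 - 102 = 438.
Surplus = Qs - Qd = 438 - 114 = 324.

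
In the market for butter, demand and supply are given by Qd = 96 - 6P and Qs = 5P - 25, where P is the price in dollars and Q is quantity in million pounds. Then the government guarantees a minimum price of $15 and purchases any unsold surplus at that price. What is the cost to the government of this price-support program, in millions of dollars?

In a free market, 96 - 6P = 5P - 25 gives the equilibrium P* = 11, Q* = 30.
The floor of 15 is above the equilibrium price 11, so it binds.
At P = 15: Qd = 96 - 6·15 = 6 and Qs = 5·15 - 25 = 50.
Surplus = Qs - Qd = 44.
Government expenditure = surplus × support price = 44 × 15 = 660.

660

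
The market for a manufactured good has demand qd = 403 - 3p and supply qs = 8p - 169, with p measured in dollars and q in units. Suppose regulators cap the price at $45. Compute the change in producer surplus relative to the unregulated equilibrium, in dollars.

Setting quantity demanded equal to quantity supplied, 403 - 3p = 8p - 169, gives p* = 52 and q* = 247.
The ceiling of 45 is below the equilibrium price 52, so it binds.
At p = 45: qd = 403 - 3·45 = 268 and qs = 8·45 - 169 = 191.
Producer surplus without the control is ½ · (52 - 21.125) · 247 = 3813.0625.
With the ceiling, producers sell 191 units at 45, so PS = ½ · (45 - 21.125) · 191 = 2280.0625.
Change in producer surplus = 2280.0625 - 3813.0625 = -1533.

-1533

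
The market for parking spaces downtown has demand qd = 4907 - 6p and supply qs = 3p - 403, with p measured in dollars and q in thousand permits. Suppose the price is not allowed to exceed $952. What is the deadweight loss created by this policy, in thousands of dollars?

Without the control the market clears where 4907 - 6p = 3p - 403, i.e. p* = 590 and q* = 1367.
The ceiling of 952 is above the equilibrium price 590, so it is not binding; the market clears at p* = 590, q* = 1367.
Since the control does not bind, no trades are prevented and deadweight loss is zero.

0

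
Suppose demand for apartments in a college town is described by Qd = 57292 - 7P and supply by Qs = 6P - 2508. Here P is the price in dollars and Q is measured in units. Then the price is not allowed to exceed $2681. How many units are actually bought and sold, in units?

In a free market, 57292 - 7P = 6P - 2508 gives the equilibrium P* = 4600, Q* = 25092.
Because the ceiling (2681) lies below the market-clearing price, it is binding.
At P = 2681: Qd = 57292 - 7·2681 = 38525 and Qs = 6·2681 - 2508 = 13578.
The quantity actually transacted is the short side, supply: 13578.

13578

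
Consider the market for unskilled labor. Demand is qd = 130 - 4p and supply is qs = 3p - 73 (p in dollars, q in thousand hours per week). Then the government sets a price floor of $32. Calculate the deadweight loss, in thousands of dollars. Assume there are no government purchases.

Setting quantity demanded equal to quantity supplied, 130 - 4p = 3p - 73, gives p* = 29 and q* = 14.
The floor of 32 is above the equilibrium price 29, so it binds.
At p = 32: qd = 130 - 4·32 = 2 and qs = 3·32 - 73 = 23.
Quantity traded falls to 2. At q = 2 the demand price is (130 - 2)/4 = 32 and the supply price is (73 + 2)/3 = 25.
Deadweight loss = ½ · (32 - 25) · (14 - 2) = ½ · 7 · 12 = 42.

42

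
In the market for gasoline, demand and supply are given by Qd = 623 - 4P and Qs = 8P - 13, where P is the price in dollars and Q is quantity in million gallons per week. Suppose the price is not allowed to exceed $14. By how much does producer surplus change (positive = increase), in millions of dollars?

In a free market, 623 - 4P = 8P - 13 gives the equilibrium P* = 53, Q* = 411.
Since 14 < 53, the ceiling is binding.
At P = 14: Qd = 623 - 4·14 = 567 and Qs = 8·14 - 13 = 99.
Producer surplus without the control is ½ · (53 - 1.625) · 411 = 10557.5625.
With the ceiling, producers sell 99 units at 14, so PS = ½ · (14 - 1.625) · 99 = 612.5625.
Change in producer surplus = 612.5625 - 10557.5625 = -9945.

-9945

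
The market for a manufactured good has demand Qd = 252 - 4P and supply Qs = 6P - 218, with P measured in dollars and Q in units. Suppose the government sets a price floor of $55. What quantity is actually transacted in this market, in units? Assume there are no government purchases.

32

Without the control the market clears where 252 - 4P = 6P - 218, i.e. P* = 47 and Q* = 64.
Since 55 > 47, the floor is binding.
At P = 55: Qd = 252 - 4·55 = 32 and Qs = 6·55 - 218 = 112.
The quantity actually transacted is the short side, demand: 32.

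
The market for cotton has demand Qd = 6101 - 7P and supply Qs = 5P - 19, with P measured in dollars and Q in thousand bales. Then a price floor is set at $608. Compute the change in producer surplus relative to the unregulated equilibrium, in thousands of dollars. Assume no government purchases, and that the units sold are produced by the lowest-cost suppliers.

Equilibrium: 6101 - 7P = 5P - 19, so 6120 = 12P and P* = 510, Q* = 2531.
The floor of 608 is above the equilibrium price 510, so it binds.
At P = 608: Qd = 6101 - 7·608 = 1845 and Qs = 5·608 - 19 = 3021.
Producer surplus without the control is ½ · (510 - 3.8) · 2531 = 640596.1.
With the floor, 1845 units are sold at 608. The supply price at Q = 1845 is 372.8, so PS = ½ · [(608 - 3.8) + (608 - 372.8)] · 1845 = 774346.5.
Change in producer surplus = 774346.5 - 640596.1 = 133750.4.

133750.4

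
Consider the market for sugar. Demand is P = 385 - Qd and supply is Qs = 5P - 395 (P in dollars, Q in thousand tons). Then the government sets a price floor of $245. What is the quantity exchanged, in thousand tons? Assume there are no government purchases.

140

Rearranging demand gives Qd = 385 - P. Equilibrium: 385 - P = 5P - 395, so 780 = 6P and P* = 130, Q* = 255.
Since 245 > 130, the floor is binding.
At P = 245: Qd = 385 - 245 = 140 and Qs = 5·245 - 395 = 830.
The quantity actually transacted is the short side, demand: 140.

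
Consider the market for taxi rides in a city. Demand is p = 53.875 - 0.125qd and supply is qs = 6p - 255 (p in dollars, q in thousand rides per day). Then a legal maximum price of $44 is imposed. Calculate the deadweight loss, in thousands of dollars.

131.25

Rearranging demand gives qd = 431 - 8p. Equilibrium: 431 - 8p = 6p - 255, so 686 = 14p and p* = 49, q* = 39.
Since 44 < 49, the ceiling is binding.
At p = 44: qd = 431 - 8·44 = 79 and qs = 6·44 - 255 = 9.
Quantity traded falls to 9. At q = 9 the demand price is (431 - 9)/8 = 52.75 and the supply price is (255 + 9)/6 = 44.
Deadweight loss = ½ · (52.75 - 44) · (39 - 9) = ½ · 8.75 · 30 = 131.25.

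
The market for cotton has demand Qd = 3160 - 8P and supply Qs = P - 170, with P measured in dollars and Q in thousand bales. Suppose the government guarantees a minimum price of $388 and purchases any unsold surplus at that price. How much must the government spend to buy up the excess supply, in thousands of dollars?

Equilibrium: 3160 - 8P = P - 170, so 3330 = 9P and P* = 370, Q* = 200.
Since 388 > 370, the floor is binding.
At P = 388: Qd = 3160 - 8·388 = 56 and Qs = 388 - 170 = 218.
Surplus = Qs - Qd = 162.
Government expenditure = surplus × support price = 162 × 388 = 62856.

62856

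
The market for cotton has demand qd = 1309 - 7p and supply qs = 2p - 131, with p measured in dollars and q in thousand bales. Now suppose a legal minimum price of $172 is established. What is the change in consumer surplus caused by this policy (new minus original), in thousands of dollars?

Without the control the market clears where 1309 - 7p = 2p - 131, i.e. p* = 160 and q* = 189.
Because the floor (172) lies above the market-clearing price, it is binding.
At p = 172: qd = 1309 - 7·172 = 105 and qs = 2·172 - 131 = 213.
Consumer surplus without the control is ½ · (187 - 160) · 189 = 2551.5.
With the floor, consumers buy 105 units at 172, so CS = ½ · (187 - 172) · 105 = 787.5.
Change in consumer surplus = 787.5 - 2551.5 = -1764.

-1764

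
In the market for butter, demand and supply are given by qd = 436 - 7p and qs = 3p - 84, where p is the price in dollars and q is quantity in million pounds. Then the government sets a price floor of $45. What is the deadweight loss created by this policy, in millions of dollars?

Without the control the market clears where 436 - 7p = 3p - 84, i.e. p* = 52 and q* = 72.
The floor of 45 is below the equilibrium price 52, so it is not binding; the market clears at p* = 52, q* = 72.
Since the control does not bind, no trades are prevented and deadweight loss is zero.

0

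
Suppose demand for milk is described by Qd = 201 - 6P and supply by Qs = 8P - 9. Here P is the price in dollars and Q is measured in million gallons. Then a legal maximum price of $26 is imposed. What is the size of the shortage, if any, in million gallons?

Without the control the market clears where 201 - 6P = 8P - 9, i.e. P* = 15 and Q* = 111.
Since 26 is above P* = 15, the ceiling does not bind and the free-market outcome prevails.
Since the control does not bind, there is no shortage.

0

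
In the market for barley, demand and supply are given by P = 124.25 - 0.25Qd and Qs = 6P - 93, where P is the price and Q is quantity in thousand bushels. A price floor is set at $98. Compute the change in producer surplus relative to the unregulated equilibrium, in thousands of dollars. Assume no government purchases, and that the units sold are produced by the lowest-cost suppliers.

2067

Rearranging demand gives Qd = 497 - 4P. In a free market, 497 - 4P = 6P - 93 gives the equilibrium P* = 59, Q* = 261.
Since 98 > 59, the floor is binding.
At P = 98: Qd = 497 - 4·98 = 105 and Qs = 6·98 - 93 = 495.
Producer surplus without the control is ½ · (59 - 15.5) · 261 = 5676.75.
With the floor, 105 units are sold at 98. The supply price at Q = 105 is 33, so PS = ½ · [(98 - 15.5) + (98 - 33)] · 105 = 7743.75.
Change in producer surplus = 7743.75 - 5676.75 = 2067.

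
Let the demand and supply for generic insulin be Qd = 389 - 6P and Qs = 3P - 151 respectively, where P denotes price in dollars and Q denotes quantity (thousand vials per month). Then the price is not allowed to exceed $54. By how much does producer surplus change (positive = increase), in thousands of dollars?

-120

Equilibrium: 389 - 6P = 3P - 151, so 540 = 9P and P* = 60, Q* = 29.
Because the ceiling (54) lies below the market-clearing price, it is binding.
At P = 54: Qd = 389 - 6·54 = 65 and Qs = 3·54 - 151 = 11.
Producer surplus without the control is ½ · (60 - 151/3) · 29 = 841/6.
With the ceiling, producers sell 11 units at 54, so PS = ½ · (54 - 151/3) · 11 = 121/6.
Change in producer surplus = 121/6 - 841/6 = -120.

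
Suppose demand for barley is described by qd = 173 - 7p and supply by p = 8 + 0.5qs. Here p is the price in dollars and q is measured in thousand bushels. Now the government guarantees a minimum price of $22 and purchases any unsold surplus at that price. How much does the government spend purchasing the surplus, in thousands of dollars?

Rearranging supply gives qs = 2p - 16. Setting quantity demanded equal to quantity supplied, 173 - 7p = 2p - 16, gives p* = 21 and q* = 26.
Since 22 > 21, the floor is binding.
At p = 22: qd = 173 - 7·22 = 19 and qs = 2·22 - 16 = 28.
Surplus = qs - qd = 9.
Government expenditure = surplus × support price = 9 × 22 = 198.

198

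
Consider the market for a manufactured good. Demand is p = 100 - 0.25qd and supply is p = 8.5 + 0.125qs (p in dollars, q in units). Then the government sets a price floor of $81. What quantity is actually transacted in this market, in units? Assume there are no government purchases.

Rearranging demand gives qd = 400 - 4p; rearranging supply gives qs = 8p - 68. Equilibrium: 400 - 4p = 8p - 68, so 468 = 12p and p* = 39, q* = 244.
Because the floor (81) lies above the market-clearing price, it is binding.
At p = 81: qd = 400 - 4·81 = 76 and qs = 8·81 - 68 = 580.
The quantity actually transacted is the short side, demand: 76.

76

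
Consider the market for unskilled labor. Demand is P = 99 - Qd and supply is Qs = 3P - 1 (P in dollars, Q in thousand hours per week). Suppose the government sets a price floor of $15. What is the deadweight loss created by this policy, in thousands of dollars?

Rearranging demand gives Qd = 99 - P. Equilibrium: 99 - P = 3P - 1, so 100 = 4P and P* = 25, Q* = 74.
Since 15 is below P* = 25, the floor does not bind and the free-market outcome prevails.
Since the control does not bind, no trades are prevented and deadweight loss is zero.

0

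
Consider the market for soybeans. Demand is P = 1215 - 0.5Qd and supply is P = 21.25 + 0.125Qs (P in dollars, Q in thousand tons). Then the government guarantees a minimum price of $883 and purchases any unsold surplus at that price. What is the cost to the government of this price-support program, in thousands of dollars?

5501090

Rearranging demand gives Qd = 2430 - 2P; rearranging supply gives Qs = 8P - 170. In a free market, 2430 - 2P = 8P - 170 gives the equilibrium P* = 260, Q* = 1910.
Since 883 > 260, the floor is binding.
At P = 883: Qd = 2430 - 2·883 = 664 and Qs = 8·883 - 170 = 6894.
Surplus = Qs - Qd = 6230.
Government expenditure = surplus × support price = 6230 × 883 = 5501090.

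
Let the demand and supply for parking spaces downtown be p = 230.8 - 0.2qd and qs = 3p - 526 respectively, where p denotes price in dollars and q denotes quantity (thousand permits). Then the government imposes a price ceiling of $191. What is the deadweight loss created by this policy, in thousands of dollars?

866.4

Rearranging demand gives qd = 1154 - 5p. Without the control the market clears where 1154 - 5p = 3p - 526, i.e. p* = 210 and q* = 104.
The ceiling of 191 is below the equilibrium price 210, so it binds.
At p = 191: qd = 1154 - 5·191 = 199 and qs = 3·191 - 526 = 47.
Quantity traded falls to 47. At q = 47 the demand price is (1154 - 47)/5 = 221.4 and the supply price is (526 + 47)/3 = 191.
Deadweight loss = ½ · (221.4 - 191) · (104 - 47) = ½ · 30.4 · 57 = 866.4.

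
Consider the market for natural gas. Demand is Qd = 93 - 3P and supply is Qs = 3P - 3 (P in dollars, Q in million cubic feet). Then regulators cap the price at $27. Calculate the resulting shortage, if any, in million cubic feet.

Setting quantity demanded equal to quantity supplied, 93 - 3P = 3P - 3, gives P* = 16 and Q* = 45.
Since 27 is above P* = 16, the ceiling does not bind and the free-market outcome prevails.
Since the control does not bind, there is no shortage.

0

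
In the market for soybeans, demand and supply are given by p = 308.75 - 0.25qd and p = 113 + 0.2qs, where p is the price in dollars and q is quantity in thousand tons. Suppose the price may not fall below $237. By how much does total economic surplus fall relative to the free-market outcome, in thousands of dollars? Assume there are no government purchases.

4928.4

Rearranging demand gives qd = 1235 - 4p; rearranging supply gives qs = 5p - 565. Setting quantity demanded equal to quantity supplied, 1235 - 4p = 5p - 565, gives p* = 200 and q* = 435.
Because the floor (237) lies above the market-clearing price, it is binding.
At p = 237: qd = 1235 - 4·237 = 287 and qs = 5·237 - 565 = 620.
Quantity traded falls to 287. At q = 287 the demand price is (1235 - 287)/4 = 237 and the supply price is (565 + 287)/5 = 170.4.
Deadweight loss = ½ · (237 - 170.4) · (435 - 287) = ½ · 66.6 · 148 = 4928.4.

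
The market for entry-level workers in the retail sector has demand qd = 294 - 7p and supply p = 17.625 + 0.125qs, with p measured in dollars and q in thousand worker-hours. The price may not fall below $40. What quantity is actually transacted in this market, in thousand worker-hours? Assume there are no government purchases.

Rearranging supply gives qs = 8p - 141. Setting quantity demanded equal to quantity supplied, 294 - 7p = 8p - 141, gives p* = 29 and q* = 91.
Because the floor (40) lies above the market-clearing price, it is binding.
At p = 40: qd = 294 - 7·40 = 14 and qs = 8·40 - 141 = 179.
The quantity actually transacted is the short side, demand: 14.

14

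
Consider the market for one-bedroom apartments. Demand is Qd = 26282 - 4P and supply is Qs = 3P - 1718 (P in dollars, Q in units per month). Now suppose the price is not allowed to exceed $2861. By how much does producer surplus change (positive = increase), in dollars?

Equilibrium: 26282 - 4P = 3P - 1718, so 28000 = 7P and P* = 4000, Q* = 10282.
Since 2861 < 4000, the ceiling is binding.
At P = 2861: Qd = 26282 - 4·2861 = 14838 and Qs = 3·2861 - 1718 = 6865.
Producer surplus without the control is ½ · (4000 - 1718/3) · 10282 = 52859762/3.
With the ceiling, producers sell 6865 units at 2861, so PS = ½ · (2861 - 1718/3) · 6865 = 47128225/6.
Change in producer surplus = 47128225/6 - 52859762/3 = -9765216.5.

-9765216.5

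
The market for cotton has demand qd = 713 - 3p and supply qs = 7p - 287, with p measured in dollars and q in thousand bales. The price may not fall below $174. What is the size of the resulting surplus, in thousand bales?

740

Without the control the market clears where 713 - 3p = 7p - 287, i.e. p* = 100 and q* = 413.
Since 174 > 100, the floor is binding.
At p = 174: qd = 713 - 3·174 = 191 and qs = 7·174 - 287 = 931.
Surplus = qs - qd = 931 - 191 = 740.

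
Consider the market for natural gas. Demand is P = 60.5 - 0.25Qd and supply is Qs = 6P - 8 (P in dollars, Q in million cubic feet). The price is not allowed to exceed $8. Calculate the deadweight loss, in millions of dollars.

Rearranging demand gives Qd = 242 - 4P. Setting quantity demanded equal to quantity supplied, 242 - 4P = 6P - 8, gives P* = 25 and Q* = 142.
The ceiling of 8 is below the equilibrium price 25, so it binds.
At P = 8: Qd = 242 - 4·8 = 210 and Qs = 6·8 - 8 = 40.
Quantity traded falls to 40. At Q = 40 the demand price is (242 - 40)/4 = 50.5 and the supply price is (8 + 40)/6 = 8.
Deadweight loss = ½ · (50.5 - 8) · (142 - 40) = ½ · 42.5 · 102 = 2167.5.

2167.5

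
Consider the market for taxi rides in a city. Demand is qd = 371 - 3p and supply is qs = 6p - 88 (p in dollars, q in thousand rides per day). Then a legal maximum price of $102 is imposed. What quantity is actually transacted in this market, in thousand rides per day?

In a free market, 371 - 3p = 6p - 88 gives the equilibrium p* = 51, q* = 218.
The ceiling of 102 is above the equilibrium price 51, so it is not binding; the market clears at p* = 51, q* = 218.

218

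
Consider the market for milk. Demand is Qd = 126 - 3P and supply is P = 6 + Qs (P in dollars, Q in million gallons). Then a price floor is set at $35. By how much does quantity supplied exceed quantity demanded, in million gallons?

Rearranging supply gives Qs = P - 6. In a free market, 126 - 3P = P - 6 gives the equilibrium P* = 33, Q* = 27.
The floor of 35 is above the equilibrium price 33, so it binds.
At P = 35: Qd = 126 - 3·35 = 21 and Qs = 35 - 6 = 29.
Surplus = Qs - Qd = 29 - 21 = 8.

8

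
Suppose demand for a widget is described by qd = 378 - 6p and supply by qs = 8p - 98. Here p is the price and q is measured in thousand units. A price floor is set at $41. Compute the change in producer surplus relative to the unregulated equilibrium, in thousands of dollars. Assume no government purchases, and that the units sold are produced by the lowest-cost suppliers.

In a free market, 378 - 6p = 8p - 98 gives the equilibrium p* = 34, q* = 174.
Since 41 > 34, the floor is binding.
At p = 41: qd = 378 - 6·41 = 132 and qs = 8·41 - 98 = 230.
Producer surplus without the control is ½ · (34 - 12.25) · 174 = 1892.25.
With the floor, 132 units are sold at 41. The supply price at q = 132 is 28.75, so PS = ½ · [(41 - 12.25) + (41 - 28.75)] · 132 = 2706.
Change in producer surplus = 2706 - 1892.25 = 813.75.

813.75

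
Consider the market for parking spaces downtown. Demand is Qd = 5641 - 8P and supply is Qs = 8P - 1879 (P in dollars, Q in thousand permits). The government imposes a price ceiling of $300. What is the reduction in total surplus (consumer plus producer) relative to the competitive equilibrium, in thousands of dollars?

231200

Equilibrium: 5641 - 8P = 8P - 1879, so 7520 = 16P and P* = 470, Q* = 1881.
The ceiling of 300 is below the equilibrium price 470, so it binds.
At P = 300: Qd = 5641 - 8·300 = 3241 and Qs = 8·300 - 1879 = 521.
Quantity traded falls to 521. At Q = 521 the demand price is (5641 - 521)/8 = 640 and the supply price is (1879 + 521)/8 = 300.
Deadweight loss = ½ · (640 - 300) · (1881 - 521) = ½ · 340 · 1360 = 231200.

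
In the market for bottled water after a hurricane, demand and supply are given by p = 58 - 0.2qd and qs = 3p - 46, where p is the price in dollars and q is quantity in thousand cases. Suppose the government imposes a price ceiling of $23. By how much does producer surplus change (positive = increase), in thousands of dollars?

-978.5

Rearranging demand gives qd = 290 - 5p. Without the control the market clears where 290 - 5p = 3p - 46, i.e. p* = 42 and q* = 80.
Since 23 < 42, the ceiling is binding.
At p = 23: qd = 290 - 5·23 = 175 and qs = 3·23 - 46 = 23.
Producer surplus without the control is ½ · (42 - 46/3) · 80 = 3200/3.
With the ceiling, producers sell 23 units at 23, so PS = ½ · (23 - 46/3) · 23 = 529/6.
Change in producer surplus = 529/6 - 3200/3 = -978.5.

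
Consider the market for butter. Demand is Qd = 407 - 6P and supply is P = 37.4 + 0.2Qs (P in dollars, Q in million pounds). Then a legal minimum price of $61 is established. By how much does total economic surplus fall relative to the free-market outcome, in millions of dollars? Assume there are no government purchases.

323.4

Rearranging supply gives Qs = 5P - 187. Without the control the market clears where 407 - 6P = 5P - 187, i.e. P* = 54 and Q* = 83.
Since 61 > 54, the floor is binding.
At P = 61: Qd = 407 - 6·61 = 41 and Qs = 5·61 - 187 = 118.
Quantity traded falls to 41. At Q = 41 the demand price is (407 - 41)/6 = 61 and the supply price is (187 + 41)/5 = 45.6.
Deadweight loss = ½ · (61 - 45.6) · (83 - 41) = ½ · 15.4 · 42 = 323.4.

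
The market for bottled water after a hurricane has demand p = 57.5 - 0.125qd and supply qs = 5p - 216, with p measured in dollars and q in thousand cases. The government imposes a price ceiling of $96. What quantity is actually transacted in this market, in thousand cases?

44

Rearranging demand gives qd = 460 - 8p. Setting quantity demanded equal to quantity supplied, 460 - 8p = 5p - 216, gives p* = 52 and q* = 44.
The ceiling of 96 is above the equilibrium price 52, so it is not binding; the market clears at p* = 52, q* = 44.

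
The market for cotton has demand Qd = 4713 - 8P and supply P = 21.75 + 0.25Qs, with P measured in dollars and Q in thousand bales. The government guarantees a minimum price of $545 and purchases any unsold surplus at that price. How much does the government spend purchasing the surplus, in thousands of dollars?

948300

Rearranging supply gives Qs = 4P - 87. Equilibrium: 4713 - 8P = 4P - 87, so 4800 = 12P and P* = 400, Q* = 1513.
Since 545 > 400, the floor is binding.
At P = 545: Qd = 4713 - 8·545 = 353 and Qs = 4·545 - 87 = 2093.
Surplus = Qs - Qd = 1740.
Government expenditure = surplus × support price = 1740 × 545 = 948300.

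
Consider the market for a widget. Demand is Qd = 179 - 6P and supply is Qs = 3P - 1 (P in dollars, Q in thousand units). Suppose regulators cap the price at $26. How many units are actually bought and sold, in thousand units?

Setting quantity demanded equal to quantity supplied, 179 - 6P = 3P - 1, gives P* = 20 and Q* = 59.
The ceiling of 26 is above the equilibrium price 20, so it is not binding; the market clears at P* = 20, Q* = 59.

59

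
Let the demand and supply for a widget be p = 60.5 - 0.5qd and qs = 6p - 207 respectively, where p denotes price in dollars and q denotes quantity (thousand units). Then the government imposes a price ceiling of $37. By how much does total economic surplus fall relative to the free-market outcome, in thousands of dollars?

192

Rearranging demand gives qd = 121 - 2p. Equilibrium: 121 - 2p = 6p - 207, so 328 = 8p and p* = 41, q* = 39.
Since 37 < 41, the ceiling is binding.
At p = 37: qd = 121 - 2·37 = 47 and qs = 6·37 - 207 = 15.
Quantity traded falls to 15. At q = 15 the demand price is (121 - 15)/2 = 53 and the supply price is (207 + 15)/6 = 37.
Deadweight loss = ½ · (53 - 37) · (39 - 15) = ½ · 16 · 24 = 192.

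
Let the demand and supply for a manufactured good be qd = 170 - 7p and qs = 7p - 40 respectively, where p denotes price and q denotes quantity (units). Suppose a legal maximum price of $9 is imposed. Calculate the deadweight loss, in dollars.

Setting quantity demanded equal to quantity supplied, 170 - 7p = 7p - 40, gives p* = 15 and q* = 65.
Because the ceiling (9) lies below the market-clearing price, it is binding.
At p = 9: qd = 170 - 7·9 = 107 and qs = 7·9 - 40 = 23.
Quantity traded falls to 23. At q = 23 the demand price is (170 - 23)/7 = 21 and the supply price is (40 + 23)/7 = 9.
Deadweight loss = ½ · (21 - 9) · (65 - 23) = ½ · 12 · 42 = 252.

252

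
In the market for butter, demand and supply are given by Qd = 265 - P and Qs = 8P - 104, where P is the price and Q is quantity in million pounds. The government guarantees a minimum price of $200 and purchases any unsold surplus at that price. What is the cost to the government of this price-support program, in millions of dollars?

286200

In a free market, 265 - P = 8P - 104 gives the equilibrium P* = 41, Q* = 224.
Because the floor (200) lies above the market-clearing price, it is binding.
At P = 200: Qd = 265 - 200 = 65 and Qs = 8·200 - 104 = 1496.
Surplus = Qs - Qd = 1431.
Government expenditure = surplus × support price = 1431 × 200 = 286200.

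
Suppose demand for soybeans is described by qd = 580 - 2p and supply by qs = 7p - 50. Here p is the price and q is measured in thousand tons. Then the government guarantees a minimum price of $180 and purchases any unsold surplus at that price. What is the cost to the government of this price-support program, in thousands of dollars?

178200

In a free market, 580 - 2p = 7p - 50 gives the equilibrium p* = 70, q* = 440.
The floor of 180 is above the equilibrium price 70, so it binds.
At p = 180: qd = 580 - 2·180 = 220 and qs = 7·180 - 50 = 1210.
Surplus = qs - qd = 990.
Government expenditure = surplus × support price = 990 × 180 = 178200.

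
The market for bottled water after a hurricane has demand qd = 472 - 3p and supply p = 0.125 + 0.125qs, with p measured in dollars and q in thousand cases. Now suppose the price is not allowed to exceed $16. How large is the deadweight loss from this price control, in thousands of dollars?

Rearranging supply gives qs = 8p - 1. In a free market, 472 - 3p = 8p - 1 gives the equilibrium p* = 43, q* = 343.
Because the ceiling (16) lies below the market-clearing price, it is binding.
At p = 16: qd = 472 - 3·16 = 424 and qs = 8·16 - 1 = 127.
Quantity traded falls to 127. At q = 127 the demand price is (472 - 127)/3 = 115 and the supply price is (1 + 127)/8 = 16.
Deadweight loss = ½ · (115 - 16) · (343 - 127) = ½ · 99 · 216 = 10692.

10692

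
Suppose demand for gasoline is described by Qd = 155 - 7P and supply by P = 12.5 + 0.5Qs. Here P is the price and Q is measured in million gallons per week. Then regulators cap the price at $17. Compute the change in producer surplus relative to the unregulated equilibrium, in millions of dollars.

-36

Rearranging supply gives Qs = 2P - 25. Equilibrium: 155 - 7P = 2P - 25, so 180 = 9P and P* = 20, Q* = 15.
Because the ceiling (17) lies below the market-clearing price, it is binding.
At P = 17: Qd = 155 - 7·17 = 36 and Qs = 2·17 - 25 = 9.
Producer surplus without the control is ½ · (20 - 12.5) · 15 = 56.25.
With the ceiling, producers sell 9 units at 17, so PS = ½ · (17 - 12.5) · 9 = 20.25.
Change in producer surplus = 20.25 - 56.25 = -36.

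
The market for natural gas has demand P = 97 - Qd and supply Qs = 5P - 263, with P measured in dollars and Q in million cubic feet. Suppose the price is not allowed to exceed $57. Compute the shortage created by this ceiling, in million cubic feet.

18

Rearranging demand gives Qd = 97 - P. Equilibrium: 97 - P = 5P - 263, so 360 = 6P and P* = 60, Q* = 37.
Since 57 < 60, the ceiling is binding.
At P = 57: Qd = 97 - 57 = 40 and Qs = 5·57 - 263 = 22.
Shortage = Qd - Qs = 40 - 22 = 18.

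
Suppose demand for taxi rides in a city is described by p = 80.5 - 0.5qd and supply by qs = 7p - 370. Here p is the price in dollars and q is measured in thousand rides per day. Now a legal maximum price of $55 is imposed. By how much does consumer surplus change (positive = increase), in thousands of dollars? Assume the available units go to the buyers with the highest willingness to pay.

-136

Rearranging demand gives qd = 161 - 2p. Without the control the market clears where 161 - 2p = 7p - 370, i.e. p* = 59 and q* = 43.
Because the ceiling (55) lies below the market-clearing price, it is binding.
At p = 55: qd = 161 - 2·55 = 51 and qs = 7·55 - 370 = 15.
Consumer surplus without the control is ½ · (80.5 - 59) · 43 = 462.25.
With the ceiling, 15 units are sold at 55 (assume they go to the highest-value buyers). The demand price at q = 15 is 73, so CS = ½ · [(80.5 - 55) + (73 - 55)] · 15 = 326.25.
Change in consumer surplus = 326.25 - 462.25 = -136.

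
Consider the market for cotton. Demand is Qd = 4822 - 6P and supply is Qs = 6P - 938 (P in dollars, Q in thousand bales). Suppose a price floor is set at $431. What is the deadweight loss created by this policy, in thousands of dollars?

Setting quantity demanded equal to quantity supplied, 4822 - 6P = 6P - 938, gives P* = 480 and Q* = 1942.
The floor of 431 is below the equilibrium price 480, so it is not binding; the market clears at P* = 480, Q* = 1942.
Since the control does not bind, no trades are prevented and deadweight loss is zero.

0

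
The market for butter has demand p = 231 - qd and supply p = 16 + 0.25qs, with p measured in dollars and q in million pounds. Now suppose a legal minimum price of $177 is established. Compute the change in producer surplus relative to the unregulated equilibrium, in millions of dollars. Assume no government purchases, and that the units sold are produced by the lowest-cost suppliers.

Rearranging demand gives qd = 231 - p; rearranging supply gives qs = 4p - 64. Equilibrium: 231 - p = 4p - 64, so 295 = 5p and p* = 59, q* = 172.
The floor of 177 is above the equilibrium price 59, so it binds.
At p = 177: qd = 231 - 177 = 54 and qs = 4·177 - 64 = 644.
Producer surplus without the control is ½ · (59 - 16) · 172 = 3698.
With the floor, 54 units are sold at 177. The supply price at q = 54 is 29.5, so PS = ½ · [(177 - 16) + (177 - 29.5)] · 54 = 8329.5.
Change in producer surplus = 8329.5 - 3698 = 4631.5.

4631.5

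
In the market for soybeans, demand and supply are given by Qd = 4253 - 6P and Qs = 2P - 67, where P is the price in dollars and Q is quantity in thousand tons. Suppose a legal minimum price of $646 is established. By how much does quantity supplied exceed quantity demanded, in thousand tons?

848

Equilibrium: 4253 - 6P = 2P - 67, so 4320 = 8P and P* = 540, Q* = 1013.
Since 646 > 540, the floor is binding.
At P = 646: Qd = 4253 - 6·646 = 377 and Qs = 2·646 - 67 = 1225.
Surplus = Qs - Qd = 1225 - 377 = 848.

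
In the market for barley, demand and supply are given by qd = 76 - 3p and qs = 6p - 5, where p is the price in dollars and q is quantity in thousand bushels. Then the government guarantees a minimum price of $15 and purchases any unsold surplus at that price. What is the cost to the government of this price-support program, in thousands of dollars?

Equilibrium: 76 - 3p = 6p - 5, so 81 = 9p and p* = 9, q* = 49.
Because the floor (15) lies above the market-clearing price, it is binding.
At p = 15: qd = 76 - 3·15 = 31 and qs = 6·15 - 5 = 85.
Surplus = qs - qd = 54.
Government expenditure = surplus × support price = 54 × 15 = 810.

810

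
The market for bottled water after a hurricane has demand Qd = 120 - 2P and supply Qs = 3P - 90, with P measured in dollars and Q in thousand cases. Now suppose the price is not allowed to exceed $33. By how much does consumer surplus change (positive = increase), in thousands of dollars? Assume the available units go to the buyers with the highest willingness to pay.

-101.25

In a free market, 120 - 2P = 3P - 90 gives the equilibrium P* = 42, Q* = 36.
Because the ceiling (33) lies below the market-clearing price, it is binding.
At P = 33: Qd = 120 - 2·33 = 54 and Qs = 3·33 - 90 = 9.
Consumer surplus without the control is ½ · (60 - 42) · 36 = 324.
With the ceiling, 9 units are sold at 33 (assume they go to the highest-value buyers). The demand price at Q = 9 is 55.5, so CS = ½ · [(60 - 33) + (55.5 - 33)] · 9 = 222.75.
Change in consumer surplus = 222.75 - 324 = -101.25.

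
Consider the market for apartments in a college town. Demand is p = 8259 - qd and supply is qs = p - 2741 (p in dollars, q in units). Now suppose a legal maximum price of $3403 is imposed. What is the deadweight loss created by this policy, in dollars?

4397409

Rearranging demand gives qd = 8259 - p. In a free market, 8259 - p = p - 2741 gives the equilibrium p* = 5500, q* = 2759.
Since 3403 < 5500, the ceiling is binding.
At p = 3403: qd = 8259 - 3403 = 4856 and qs = 3403 - 2741 = 662.
Quantity traded falls to 662. At q = 662 the demand price is 8259 - 662 = 7597 and the supply price is 2741 + 662 = 3403.
Deadweight loss = ½ · (7597 - 3403) · (2759 - 662) = ½ · 4194 · 2097 = 4397409.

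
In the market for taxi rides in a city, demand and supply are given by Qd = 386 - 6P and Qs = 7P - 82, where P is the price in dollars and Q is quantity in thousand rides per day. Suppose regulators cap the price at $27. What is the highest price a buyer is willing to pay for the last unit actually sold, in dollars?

46.5

In a free market, 386 - 6P = 7P - 82 gives the equilibrium P* = 36, Q* = 170.
Since 27 < 36, the ceiling is binding.
At P = 27: Qd = 386 - 6·27 = 224 and Qs = 7·27 - 82 = 107.
Only 107 units reach the market. On the demand curve, the marginal buyer's willingness to pay at Q = 107 is (386 - 107)/6 = 46.5.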